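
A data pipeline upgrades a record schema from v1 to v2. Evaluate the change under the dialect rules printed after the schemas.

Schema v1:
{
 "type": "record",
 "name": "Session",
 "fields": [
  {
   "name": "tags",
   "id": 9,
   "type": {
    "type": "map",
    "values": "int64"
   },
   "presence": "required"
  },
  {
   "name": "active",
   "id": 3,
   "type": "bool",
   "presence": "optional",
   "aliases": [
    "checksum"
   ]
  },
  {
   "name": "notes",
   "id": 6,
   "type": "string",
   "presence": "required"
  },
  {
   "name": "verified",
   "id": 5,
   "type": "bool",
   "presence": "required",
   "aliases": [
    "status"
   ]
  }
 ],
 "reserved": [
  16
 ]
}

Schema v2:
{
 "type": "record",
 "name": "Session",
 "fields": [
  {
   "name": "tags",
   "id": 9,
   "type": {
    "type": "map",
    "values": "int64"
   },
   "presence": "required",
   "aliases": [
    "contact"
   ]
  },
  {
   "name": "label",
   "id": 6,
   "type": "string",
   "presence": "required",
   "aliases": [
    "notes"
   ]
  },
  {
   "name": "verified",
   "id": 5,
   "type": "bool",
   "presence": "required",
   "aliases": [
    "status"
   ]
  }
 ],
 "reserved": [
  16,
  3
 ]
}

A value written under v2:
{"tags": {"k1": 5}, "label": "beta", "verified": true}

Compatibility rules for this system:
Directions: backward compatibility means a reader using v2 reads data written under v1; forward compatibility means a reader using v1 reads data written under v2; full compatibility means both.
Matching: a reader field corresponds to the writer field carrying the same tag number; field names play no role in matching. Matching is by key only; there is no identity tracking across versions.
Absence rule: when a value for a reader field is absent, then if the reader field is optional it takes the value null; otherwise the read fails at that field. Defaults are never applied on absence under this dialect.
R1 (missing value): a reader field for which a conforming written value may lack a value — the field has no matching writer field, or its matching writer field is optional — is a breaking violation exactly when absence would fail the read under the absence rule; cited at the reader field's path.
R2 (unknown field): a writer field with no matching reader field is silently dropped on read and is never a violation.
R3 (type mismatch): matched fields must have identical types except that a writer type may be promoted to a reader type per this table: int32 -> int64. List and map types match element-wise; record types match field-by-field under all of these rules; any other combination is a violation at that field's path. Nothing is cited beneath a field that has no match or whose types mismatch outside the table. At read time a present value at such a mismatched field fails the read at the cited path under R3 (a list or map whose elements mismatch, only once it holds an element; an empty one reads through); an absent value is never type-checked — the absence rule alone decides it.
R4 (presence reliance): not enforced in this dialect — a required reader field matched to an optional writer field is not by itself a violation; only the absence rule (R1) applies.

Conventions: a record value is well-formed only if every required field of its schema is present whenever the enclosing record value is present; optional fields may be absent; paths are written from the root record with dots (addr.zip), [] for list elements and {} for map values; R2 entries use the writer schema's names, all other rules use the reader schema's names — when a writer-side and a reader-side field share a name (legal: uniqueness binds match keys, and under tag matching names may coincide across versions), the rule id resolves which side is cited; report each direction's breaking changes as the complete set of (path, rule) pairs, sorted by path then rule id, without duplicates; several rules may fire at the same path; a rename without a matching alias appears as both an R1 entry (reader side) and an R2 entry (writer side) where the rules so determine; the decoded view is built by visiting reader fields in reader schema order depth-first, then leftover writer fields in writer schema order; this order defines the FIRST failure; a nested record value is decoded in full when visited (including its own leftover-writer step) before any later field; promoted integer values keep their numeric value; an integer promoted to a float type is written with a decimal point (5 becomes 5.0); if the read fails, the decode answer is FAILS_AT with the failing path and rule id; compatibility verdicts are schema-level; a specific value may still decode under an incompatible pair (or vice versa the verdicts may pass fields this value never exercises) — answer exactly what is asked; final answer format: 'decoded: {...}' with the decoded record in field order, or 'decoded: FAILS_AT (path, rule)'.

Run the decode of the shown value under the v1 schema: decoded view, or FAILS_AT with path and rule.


decoded: {"tags": {"k1": 5}, "active": null, "notes": "beta", "verified": true}

in Session below, arrows point writer -> reader
migrating the Session value to v1:
  tags := {"k1": 5}
  active := null (missing; optional => null)
  notes := "beta" (from writer label)
  verified := true
  => decoded: {"tags": {"k1": 5}, "active": null, "notes": "beta", "verified": true}
diffs on Session not affecting the asked answer:
  renamed field notes to label in record Session (alias notes declared on the renamed field) -> fires no rule on Session under this dialect and leaves the result unchanged
  removed field active from record Session (its key 3 joins the reserved list) -> fires no rule on Session under this dialect and leaves the result unchanged


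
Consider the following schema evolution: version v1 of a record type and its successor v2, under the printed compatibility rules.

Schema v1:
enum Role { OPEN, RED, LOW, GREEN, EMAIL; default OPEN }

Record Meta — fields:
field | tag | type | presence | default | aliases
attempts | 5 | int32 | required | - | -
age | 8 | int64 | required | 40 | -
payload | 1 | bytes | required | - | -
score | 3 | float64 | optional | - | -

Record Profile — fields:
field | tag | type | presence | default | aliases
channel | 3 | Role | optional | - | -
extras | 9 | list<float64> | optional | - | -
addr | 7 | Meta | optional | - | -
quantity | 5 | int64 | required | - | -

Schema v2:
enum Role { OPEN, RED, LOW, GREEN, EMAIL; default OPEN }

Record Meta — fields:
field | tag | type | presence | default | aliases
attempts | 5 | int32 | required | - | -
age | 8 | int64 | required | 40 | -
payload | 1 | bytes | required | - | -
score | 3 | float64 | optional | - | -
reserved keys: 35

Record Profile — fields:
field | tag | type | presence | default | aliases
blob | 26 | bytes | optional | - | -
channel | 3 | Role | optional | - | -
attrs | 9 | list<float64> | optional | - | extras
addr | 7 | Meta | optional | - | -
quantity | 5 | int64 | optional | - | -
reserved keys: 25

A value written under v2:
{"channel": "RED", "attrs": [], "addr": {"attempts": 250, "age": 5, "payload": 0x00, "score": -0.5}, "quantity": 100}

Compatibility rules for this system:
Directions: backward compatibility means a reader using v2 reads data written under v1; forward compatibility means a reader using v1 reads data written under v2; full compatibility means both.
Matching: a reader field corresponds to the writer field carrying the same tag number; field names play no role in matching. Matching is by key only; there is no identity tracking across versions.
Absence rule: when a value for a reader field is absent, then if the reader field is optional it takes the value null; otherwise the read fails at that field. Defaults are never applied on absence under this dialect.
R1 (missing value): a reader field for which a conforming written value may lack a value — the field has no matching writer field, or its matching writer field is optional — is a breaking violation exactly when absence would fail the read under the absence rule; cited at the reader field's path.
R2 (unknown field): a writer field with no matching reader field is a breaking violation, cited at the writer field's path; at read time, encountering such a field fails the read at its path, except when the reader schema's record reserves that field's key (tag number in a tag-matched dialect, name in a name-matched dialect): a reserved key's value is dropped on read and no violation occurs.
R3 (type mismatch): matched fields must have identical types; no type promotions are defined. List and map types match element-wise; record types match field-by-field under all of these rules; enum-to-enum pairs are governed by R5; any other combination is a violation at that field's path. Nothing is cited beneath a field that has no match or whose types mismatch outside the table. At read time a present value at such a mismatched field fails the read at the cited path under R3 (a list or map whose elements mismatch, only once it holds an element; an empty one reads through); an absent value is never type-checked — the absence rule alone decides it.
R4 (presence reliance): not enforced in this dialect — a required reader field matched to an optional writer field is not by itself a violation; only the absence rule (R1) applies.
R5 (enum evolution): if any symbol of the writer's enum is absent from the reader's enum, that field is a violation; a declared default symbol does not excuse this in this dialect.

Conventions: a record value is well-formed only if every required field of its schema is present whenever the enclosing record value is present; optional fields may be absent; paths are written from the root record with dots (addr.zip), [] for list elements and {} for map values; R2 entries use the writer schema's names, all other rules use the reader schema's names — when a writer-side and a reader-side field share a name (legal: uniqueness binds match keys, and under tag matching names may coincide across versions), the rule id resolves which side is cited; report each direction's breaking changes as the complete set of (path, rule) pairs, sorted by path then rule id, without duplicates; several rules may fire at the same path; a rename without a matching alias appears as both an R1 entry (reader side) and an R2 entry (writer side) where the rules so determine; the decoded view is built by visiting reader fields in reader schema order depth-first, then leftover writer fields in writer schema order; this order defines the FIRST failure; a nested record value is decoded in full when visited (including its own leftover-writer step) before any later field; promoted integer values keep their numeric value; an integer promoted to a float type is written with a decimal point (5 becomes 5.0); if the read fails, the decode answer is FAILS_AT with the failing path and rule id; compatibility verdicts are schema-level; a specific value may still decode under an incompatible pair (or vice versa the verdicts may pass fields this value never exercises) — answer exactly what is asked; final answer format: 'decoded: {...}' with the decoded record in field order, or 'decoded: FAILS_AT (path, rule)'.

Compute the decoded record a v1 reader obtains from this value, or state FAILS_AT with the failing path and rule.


each type pair in Profile: writer, then reader
migrating the Profile value to v1:
  channel := "RED"
  extras := [] (from writer attrs)
  addr.attempts := 250
  addr.age := 5
  addr.payload := 0x00
  addr.score := -0.5
  quantity := 100
  => decoded: {"channel": "RED", "extras": [], "addr": {"attempts": 250, "age": 5, "payload": 0x00, "score": -0.5}, "quantity": 100}
diffs on Profile not affecting the asked answer:
  added field blob to record Profile: optional bytes, tag 26 (in v2 it sits immediately before channel) -> a verdict-level change on Profile — the shown value reads the same
  renamed field extras to attrs in record Profile (alias extras declared on the renamed field) -> triggers nothing under the printed rules; the Profile answer is the same either way
  field quantity in record Profile: required changed to optional -> a verdict-level change on Profile — the shown value reads the same

decoded: {"channel": "RED", "extras": [], "addr": {"attempts": 250, "age": 5, "payload": 0x00, "score": -0.5}, "quantity": 100}


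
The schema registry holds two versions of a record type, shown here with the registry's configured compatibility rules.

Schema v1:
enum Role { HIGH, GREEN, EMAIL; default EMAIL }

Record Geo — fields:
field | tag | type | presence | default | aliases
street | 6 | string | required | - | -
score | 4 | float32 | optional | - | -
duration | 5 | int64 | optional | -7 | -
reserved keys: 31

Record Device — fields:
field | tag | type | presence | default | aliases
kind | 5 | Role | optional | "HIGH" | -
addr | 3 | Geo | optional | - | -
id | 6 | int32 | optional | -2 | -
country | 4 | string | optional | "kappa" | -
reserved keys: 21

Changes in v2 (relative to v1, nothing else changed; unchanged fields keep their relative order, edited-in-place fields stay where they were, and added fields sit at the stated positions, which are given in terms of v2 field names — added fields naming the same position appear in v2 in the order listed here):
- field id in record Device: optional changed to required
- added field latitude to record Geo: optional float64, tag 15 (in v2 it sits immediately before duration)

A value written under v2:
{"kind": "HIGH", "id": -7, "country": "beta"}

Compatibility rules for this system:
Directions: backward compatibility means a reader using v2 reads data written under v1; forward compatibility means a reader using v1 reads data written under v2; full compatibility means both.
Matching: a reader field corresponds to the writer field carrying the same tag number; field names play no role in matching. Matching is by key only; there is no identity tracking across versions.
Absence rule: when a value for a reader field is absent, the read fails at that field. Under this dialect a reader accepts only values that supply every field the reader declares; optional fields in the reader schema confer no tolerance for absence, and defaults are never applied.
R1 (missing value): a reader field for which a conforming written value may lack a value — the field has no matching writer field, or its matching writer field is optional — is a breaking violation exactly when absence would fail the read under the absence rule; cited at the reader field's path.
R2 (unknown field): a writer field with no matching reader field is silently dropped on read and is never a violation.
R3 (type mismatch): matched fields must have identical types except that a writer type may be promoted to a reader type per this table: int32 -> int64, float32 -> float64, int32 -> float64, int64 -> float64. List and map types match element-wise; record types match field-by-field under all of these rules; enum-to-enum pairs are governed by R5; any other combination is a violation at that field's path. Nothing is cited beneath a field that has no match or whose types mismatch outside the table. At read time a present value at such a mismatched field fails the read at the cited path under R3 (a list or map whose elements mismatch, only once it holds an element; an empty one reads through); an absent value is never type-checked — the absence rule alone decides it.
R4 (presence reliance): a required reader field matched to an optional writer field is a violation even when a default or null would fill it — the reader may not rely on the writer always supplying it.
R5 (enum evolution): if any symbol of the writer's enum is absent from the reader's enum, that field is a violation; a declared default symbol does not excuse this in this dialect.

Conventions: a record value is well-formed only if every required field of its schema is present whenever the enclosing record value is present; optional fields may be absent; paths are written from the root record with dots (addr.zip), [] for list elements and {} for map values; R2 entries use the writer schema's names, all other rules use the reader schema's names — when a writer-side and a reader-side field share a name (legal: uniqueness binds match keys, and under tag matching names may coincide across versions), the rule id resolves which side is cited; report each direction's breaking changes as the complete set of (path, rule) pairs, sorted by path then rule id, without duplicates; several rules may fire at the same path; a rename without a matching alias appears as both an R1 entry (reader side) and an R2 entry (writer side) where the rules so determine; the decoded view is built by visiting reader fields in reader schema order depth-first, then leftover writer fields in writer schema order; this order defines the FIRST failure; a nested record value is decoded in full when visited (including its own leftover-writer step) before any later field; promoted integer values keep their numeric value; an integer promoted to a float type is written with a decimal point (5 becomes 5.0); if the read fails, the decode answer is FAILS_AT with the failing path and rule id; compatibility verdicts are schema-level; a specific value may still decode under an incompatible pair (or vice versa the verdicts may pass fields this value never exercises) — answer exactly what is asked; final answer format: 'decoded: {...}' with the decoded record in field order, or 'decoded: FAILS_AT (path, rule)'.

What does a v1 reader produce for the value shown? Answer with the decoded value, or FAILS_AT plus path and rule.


in Device below, arrows point writer -> reader
decode (reader v1):
  kind := "HIGH"
  read fails at addr under R1 (no fill)
  => FAILS_AT (addr, R1)
diffs on Device not affecting the asked answer:
  field id in record Device: optional changed to required -> changes Device's schema-level verdicts only — the decode of this value is the same
  added field latitude to record Geo: optional float64, tag 15 (in v2 it sits immediately before duration) -> changes Device's schema-level verdicts only — the decode of this value is the same

decoded: FAILS_AT (addr, R1)


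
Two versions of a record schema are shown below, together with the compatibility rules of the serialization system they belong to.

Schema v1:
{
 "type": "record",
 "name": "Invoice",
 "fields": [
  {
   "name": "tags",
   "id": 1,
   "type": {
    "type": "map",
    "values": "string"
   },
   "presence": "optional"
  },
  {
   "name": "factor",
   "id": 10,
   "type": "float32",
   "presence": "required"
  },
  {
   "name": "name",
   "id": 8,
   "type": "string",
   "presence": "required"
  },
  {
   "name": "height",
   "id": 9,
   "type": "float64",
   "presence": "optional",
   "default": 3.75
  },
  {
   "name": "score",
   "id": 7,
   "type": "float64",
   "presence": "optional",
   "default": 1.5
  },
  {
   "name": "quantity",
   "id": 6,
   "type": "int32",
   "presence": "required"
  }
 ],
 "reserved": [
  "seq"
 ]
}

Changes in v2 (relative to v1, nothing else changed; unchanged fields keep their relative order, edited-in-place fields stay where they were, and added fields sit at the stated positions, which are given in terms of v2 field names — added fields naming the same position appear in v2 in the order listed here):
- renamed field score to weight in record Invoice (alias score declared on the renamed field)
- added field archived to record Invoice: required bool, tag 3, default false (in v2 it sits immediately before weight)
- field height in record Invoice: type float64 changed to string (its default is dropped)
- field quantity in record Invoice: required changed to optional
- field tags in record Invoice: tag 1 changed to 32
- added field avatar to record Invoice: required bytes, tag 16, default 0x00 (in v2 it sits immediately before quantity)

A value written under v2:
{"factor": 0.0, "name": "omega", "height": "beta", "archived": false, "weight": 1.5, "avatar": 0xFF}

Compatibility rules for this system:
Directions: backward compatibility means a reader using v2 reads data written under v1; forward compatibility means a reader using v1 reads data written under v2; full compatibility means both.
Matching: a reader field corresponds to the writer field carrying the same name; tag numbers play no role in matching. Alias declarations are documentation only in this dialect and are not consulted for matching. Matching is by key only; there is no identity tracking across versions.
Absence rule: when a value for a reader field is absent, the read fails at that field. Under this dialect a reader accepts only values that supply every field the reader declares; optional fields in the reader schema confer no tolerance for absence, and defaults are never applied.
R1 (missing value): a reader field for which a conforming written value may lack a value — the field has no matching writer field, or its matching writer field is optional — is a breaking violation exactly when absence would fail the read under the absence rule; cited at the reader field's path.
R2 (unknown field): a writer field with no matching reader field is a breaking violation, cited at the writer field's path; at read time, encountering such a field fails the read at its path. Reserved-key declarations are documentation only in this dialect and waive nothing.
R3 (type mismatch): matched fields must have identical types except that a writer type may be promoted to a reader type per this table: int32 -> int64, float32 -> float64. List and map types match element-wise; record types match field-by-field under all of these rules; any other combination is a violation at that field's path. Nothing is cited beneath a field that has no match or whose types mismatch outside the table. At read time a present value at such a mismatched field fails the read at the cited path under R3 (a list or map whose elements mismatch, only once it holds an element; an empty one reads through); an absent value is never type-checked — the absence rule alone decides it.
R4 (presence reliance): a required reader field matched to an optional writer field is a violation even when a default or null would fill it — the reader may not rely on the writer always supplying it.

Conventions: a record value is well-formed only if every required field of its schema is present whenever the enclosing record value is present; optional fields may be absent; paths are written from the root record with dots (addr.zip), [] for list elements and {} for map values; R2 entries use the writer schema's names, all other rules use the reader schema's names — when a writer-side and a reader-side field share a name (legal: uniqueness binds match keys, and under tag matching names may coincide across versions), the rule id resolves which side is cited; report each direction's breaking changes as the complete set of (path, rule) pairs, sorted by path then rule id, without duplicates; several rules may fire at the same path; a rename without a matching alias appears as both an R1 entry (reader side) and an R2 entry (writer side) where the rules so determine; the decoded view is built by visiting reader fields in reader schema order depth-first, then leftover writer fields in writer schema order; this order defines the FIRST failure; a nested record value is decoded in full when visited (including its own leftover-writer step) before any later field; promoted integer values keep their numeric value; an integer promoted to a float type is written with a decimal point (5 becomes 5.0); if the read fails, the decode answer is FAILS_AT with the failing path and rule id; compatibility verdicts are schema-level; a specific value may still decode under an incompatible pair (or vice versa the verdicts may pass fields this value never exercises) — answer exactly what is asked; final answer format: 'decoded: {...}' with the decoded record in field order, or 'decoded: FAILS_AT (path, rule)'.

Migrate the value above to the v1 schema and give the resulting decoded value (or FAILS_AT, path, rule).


decoded: FAILS_AT (tags, R1)

each type pair in Invoice: writer, then reader
decode (reader v1):
  read fails at tags under R1 (no fill)
  => FAILS_AT (tags, R1)
the other Invoice changes do not affect what is asked:
  renamed field score to weight in record Invoice (alias score declared on the renamed field) -> schema-level compatibility only; this Invoice value's decode is unchanged
  added field archived to record Invoice: required bool, tag 3, default false (in v2 it sits immediately before weight) -> schema-level compatibility only; this Invoice value's decode is unchanged
  field height in record Invoice: type float64 changed to string (its default is dropped) -> schema-level compatibility only; this Invoice value's decode is unchanged
  field quantity in record Invoice: required changed to optional -> schema-level compatibility only; this Invoice value's decode is unchanged
  added field avatar to record Invoice: required bytes, tag 16, default 0x00 (in v2 it sits immediately before quantity) -> schema-level compatibility only; this Invoice value's decode is unchanged


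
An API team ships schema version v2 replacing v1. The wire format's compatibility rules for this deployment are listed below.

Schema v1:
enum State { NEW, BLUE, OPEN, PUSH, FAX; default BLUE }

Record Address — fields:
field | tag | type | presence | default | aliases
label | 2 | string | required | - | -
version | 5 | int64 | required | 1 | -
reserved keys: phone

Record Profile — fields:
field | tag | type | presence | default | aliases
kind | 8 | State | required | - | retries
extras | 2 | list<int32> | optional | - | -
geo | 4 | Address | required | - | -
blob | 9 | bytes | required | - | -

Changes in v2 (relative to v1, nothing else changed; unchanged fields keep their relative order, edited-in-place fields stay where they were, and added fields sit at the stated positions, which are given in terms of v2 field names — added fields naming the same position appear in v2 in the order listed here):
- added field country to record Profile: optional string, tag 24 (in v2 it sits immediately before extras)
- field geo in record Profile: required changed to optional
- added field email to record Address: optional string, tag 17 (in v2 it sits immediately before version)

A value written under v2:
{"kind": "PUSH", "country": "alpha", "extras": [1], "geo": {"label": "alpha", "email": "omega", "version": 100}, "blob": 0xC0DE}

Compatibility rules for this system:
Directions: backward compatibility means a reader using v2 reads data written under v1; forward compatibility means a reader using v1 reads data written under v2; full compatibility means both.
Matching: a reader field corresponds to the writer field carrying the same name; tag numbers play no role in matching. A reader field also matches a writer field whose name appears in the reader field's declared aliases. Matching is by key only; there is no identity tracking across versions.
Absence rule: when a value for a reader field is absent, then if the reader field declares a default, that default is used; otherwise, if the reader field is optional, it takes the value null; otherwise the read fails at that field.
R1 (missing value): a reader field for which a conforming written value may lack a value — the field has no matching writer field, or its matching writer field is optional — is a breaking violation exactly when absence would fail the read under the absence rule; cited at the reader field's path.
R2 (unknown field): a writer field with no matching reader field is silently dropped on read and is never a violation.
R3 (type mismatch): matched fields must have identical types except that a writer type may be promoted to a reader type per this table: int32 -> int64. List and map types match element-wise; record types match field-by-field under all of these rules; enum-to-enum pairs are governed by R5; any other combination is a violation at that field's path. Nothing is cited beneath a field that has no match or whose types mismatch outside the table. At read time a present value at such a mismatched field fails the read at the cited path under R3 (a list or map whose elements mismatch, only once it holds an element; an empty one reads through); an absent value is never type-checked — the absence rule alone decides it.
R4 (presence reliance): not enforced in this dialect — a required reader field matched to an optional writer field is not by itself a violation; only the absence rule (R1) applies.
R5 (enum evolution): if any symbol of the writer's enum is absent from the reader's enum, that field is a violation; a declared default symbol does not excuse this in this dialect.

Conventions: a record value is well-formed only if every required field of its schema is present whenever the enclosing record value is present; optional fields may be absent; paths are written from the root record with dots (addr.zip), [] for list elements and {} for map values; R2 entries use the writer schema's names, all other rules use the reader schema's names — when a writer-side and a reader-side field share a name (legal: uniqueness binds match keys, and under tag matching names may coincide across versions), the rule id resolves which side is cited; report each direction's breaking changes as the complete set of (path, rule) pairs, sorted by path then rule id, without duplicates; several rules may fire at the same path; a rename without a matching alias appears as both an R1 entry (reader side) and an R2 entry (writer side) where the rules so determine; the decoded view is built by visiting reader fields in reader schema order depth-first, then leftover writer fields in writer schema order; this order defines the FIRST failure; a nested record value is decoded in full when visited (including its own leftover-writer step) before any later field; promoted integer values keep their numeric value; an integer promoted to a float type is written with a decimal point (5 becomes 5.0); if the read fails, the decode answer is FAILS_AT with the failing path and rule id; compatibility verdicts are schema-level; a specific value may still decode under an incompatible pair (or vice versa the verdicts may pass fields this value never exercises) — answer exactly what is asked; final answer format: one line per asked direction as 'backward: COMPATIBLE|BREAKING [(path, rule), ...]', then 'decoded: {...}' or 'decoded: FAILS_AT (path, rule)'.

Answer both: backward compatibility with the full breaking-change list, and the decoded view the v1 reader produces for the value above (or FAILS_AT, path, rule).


backward: COMPATIBLE []; decoded: {"kind": "PUSH", "extras": [1], "geo": {"label": "alpha", "version": 100}, "blob": 0xC0DE}

in Profile below, arrows point writer -> reader
backward pass over Profile, reader schema v2, writer schema v1:
  kind: State -> State, writer required; from kind
  no writer field matches reader country
  extras: list<int32> -> list<int32>, writer optional; from extras
  geo: Address -> Address, writer required; from geo
  blob: bytes -> bytes, writer required; from blob
  geo.label: string -> string, writer required; from geo.label
  no writer field matches reader geo.email
  geo.version: int64 -> int64, writer required; from geo.version
  nothing fires on Profile: backward is COMPATIBLE
decode walk for Profile under reader schema v1:
  kind := "PUSH"
  extras := [1]
  geo.label := "alpha"
  geo.version := 100
  writer geo.email: unknown -> dropped
  blob := 0xC0DE
  writer country: unknown -> dropped
  => decoded: {"kind": "PUSH", "extras": [1], "geo": {"label": "alpha", "version": 100}, "blob": 0xC0DE}
the other Profile changes do not affect what is asked:
  added field country to record Profile: optional string, tag 24 (in v2 it sits immediately before extras) -> triggers nothing under Profile's printed rules — same verdict
  field geo in record Profile: required changed to optional -> fires only in the forward direction of Profile, which is not asked here
  added field email to record Address: optional string, tag 17 (in v2 it sits immediately before version) -> triggers nothing under Profile's printed rules — same verdict


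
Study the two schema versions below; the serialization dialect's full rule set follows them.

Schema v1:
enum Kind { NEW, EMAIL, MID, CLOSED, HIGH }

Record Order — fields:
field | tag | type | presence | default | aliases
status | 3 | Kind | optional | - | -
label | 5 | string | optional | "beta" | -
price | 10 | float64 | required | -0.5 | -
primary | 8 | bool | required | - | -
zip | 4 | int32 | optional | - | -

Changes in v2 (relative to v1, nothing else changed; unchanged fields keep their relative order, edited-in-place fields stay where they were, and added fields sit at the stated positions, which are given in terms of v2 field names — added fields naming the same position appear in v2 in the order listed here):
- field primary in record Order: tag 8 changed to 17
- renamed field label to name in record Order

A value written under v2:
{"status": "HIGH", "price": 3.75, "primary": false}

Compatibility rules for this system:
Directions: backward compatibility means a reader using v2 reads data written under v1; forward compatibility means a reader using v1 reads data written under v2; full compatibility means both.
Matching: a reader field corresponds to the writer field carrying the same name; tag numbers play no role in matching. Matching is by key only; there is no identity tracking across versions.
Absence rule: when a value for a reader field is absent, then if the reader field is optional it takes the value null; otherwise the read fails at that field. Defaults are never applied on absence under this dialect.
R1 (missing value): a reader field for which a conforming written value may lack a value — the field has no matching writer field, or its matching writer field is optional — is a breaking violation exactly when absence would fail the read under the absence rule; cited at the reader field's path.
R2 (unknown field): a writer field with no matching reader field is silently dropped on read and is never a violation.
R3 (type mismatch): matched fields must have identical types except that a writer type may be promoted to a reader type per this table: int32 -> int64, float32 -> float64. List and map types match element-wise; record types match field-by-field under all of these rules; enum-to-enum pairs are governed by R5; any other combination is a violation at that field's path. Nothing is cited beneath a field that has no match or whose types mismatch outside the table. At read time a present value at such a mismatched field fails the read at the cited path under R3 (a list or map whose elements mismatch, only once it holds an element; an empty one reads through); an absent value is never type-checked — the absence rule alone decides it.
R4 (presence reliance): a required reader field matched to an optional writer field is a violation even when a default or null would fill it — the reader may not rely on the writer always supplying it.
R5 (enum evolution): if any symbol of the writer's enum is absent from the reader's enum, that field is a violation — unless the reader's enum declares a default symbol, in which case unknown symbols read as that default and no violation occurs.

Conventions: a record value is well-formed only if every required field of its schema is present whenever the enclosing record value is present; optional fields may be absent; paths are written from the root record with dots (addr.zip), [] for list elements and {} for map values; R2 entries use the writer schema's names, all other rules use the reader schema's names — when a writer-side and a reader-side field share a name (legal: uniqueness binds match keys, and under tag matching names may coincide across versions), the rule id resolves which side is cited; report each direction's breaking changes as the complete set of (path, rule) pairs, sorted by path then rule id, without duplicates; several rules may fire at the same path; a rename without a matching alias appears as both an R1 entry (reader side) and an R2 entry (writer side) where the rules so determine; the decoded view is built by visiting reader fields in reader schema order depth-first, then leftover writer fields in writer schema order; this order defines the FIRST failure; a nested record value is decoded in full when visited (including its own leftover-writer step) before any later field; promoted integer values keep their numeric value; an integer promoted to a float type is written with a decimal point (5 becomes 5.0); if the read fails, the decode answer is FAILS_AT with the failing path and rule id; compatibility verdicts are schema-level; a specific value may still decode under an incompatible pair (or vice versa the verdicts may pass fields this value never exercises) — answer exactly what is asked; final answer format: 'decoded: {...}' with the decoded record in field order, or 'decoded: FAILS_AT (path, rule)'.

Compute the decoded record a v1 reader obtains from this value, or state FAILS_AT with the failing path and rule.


in Order below, arrows point writer -> reader
decode (reader v1):
  status := "HIGH"
  label := null (not supplied -> null)
  price := 3.75
  primary := false
  zip := null (not supplied -> null)
  => decoded: {"status": "HIGH", "label": null, "price": 3.75, "primary": false, "zip": null}
the other Order changes do not affect what is asked:
  field primary in record Order: tag 8 changed to 17 -> triggers nothing under the printed rules; the Order answer is the same either way
  renamed field label to name in record Order -> triggers nothing under the printed rules; the Order answer is the same either way

decoded: {"status": "HIGH", "label": null, "price": 3.75, "primary": false, "zip": null}


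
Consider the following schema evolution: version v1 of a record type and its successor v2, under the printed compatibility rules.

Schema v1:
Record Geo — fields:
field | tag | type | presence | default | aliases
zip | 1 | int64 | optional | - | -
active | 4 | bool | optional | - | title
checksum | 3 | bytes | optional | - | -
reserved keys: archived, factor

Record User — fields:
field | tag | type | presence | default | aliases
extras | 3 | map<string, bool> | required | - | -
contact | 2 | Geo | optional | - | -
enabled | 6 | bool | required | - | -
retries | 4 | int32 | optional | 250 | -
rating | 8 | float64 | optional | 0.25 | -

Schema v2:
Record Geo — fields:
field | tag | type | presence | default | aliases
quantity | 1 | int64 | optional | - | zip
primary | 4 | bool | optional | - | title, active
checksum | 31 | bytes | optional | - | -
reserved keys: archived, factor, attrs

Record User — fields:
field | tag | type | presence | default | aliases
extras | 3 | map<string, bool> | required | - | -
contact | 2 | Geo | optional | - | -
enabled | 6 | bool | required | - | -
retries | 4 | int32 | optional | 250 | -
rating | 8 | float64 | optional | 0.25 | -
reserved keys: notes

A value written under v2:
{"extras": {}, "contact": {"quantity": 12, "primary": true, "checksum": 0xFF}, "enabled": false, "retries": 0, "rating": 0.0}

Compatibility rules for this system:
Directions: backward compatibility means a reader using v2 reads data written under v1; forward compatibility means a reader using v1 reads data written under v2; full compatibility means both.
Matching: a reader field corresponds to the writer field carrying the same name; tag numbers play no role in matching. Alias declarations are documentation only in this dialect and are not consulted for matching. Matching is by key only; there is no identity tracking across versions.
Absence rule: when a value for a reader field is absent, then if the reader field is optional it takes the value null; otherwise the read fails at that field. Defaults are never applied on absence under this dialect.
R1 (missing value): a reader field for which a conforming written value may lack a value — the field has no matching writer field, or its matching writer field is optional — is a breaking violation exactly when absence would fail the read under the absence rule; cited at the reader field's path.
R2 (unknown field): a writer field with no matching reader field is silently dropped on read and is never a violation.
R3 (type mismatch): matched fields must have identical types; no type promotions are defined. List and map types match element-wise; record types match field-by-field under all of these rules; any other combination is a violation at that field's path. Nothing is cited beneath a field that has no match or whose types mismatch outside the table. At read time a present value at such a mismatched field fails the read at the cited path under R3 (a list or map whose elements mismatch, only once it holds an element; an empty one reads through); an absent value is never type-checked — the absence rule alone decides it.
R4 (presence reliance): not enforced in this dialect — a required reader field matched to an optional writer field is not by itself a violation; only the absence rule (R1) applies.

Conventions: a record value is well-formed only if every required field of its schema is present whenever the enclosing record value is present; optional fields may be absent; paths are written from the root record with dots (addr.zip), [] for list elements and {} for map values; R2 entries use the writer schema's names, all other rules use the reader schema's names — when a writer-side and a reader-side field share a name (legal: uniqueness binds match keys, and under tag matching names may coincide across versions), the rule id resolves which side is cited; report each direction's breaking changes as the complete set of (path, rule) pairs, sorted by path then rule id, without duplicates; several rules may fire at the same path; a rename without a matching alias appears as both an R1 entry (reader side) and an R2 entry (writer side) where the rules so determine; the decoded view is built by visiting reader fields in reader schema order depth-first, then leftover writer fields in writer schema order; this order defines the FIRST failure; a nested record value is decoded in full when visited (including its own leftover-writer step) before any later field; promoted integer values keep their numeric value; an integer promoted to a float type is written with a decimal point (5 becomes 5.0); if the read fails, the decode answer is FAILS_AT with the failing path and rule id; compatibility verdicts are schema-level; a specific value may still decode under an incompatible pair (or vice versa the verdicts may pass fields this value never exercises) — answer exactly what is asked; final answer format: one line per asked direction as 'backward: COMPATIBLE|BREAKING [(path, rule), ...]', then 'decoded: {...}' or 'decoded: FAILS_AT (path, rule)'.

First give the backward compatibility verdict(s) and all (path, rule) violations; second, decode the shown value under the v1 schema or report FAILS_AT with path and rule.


the writer's type comes first in each User pair
backward on User — v2 reading data written by v1:
  extras <- extras (map<string, bool> -> map<string, bool>, writer required)
  contact <- contact (Geo -> Geo, writer optional)
  enabled <- enabled (bool -> bool, writer required)
  retries <- retries (int32 -> int32, writer optional)
  rating <- rating (float64 -> float64, writer optional)
  no writer field matches reader contact.quantity
  no writer field matches reader contact.primary
  contact.checksum <- contact.checksum (bytes -> bytes, writer optional)
  writer field contact.zip has no reader counterpart
  writer field contact.active has no reader counterpart
  nothing fires on User: backward is COMPATIBLE
migrating the User value to v1:
  extras := {}
  contact.zip := null (absent, optional -> null)
  contact.active := null (absent, optional -> null)
  contact.checksum := 0xFF
  writer contact.quantity: unknown -> dropped
  writer contact.primary: unknown -> dropped
  enabled := false
  retries := 0
  rating := 0.0
  => decoded: {"extras": {}, "contact": {"zip": null, "active": null, "checksum": 0xFF}, "enabled": false, "retries": 0, "rating": 0.0}
remaining User differences; none change what is asked:
  field checksum in record Geo: tag 3 changed to 31 -> triggers nothing under User's printed rules — same verdict

backward: COMPATIBLE []; decoded: {"extras": {}, "contact": {"zip": null, "active": null, "checksum": 0xFF}, "enabled": false, "retries": 0, "rating": 0.0}
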